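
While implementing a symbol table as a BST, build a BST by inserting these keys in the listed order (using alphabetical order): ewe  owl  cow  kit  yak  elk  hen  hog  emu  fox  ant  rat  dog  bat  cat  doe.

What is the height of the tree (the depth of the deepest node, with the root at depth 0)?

Insert ewe: tree is empty, so ewe becomes the root.
Insert owl: owl > ewe → go right. Place as right child of ewe.
Insert cow: cow < ewe → go left. Place as left child of ewe.
Insert kit: kit > ewe → go right; kit < owl → go left. Place as left child of owl.
Insert yak: yak > ewe → go right; yak > owl → go right. Place as right child of owl.
Insert elk: elk < ewe → go left; elk > cow → go right. Place as right child of cow.
Insert hen: hen > ewe → go right; hen < owl → go left; hen < kit → go left. Place as left child of kit.
Insert hog: hog > ewe → go right; hog < owl → go left; hog < kit → go left; hog > hen → go right. Place as right child of hen.
Insert emu: emu < ewe → go left; emu > cow → go right; emu > elk → go right. Place as right child of elk.
Insert fox: fox > ewe → go right; fox < owl → go left; fox < kit → go left; fox < hen → go left. Place as left child of hen.
Insert ant: ant < ewe → go left; ant < cow → go left. Place as left child of cow.
Insert rat: rat > ewe → go right; rat > owl → go right; rat < yak → go left. Place as left child of yak.
Insert dog: dog < ewe → go left; dog > cow → go right; dog < elk → go left. Place as left child of elk.
Insert bat: bat < ewe → go left; bat < cow → go left; bat > ant → go right. Place as right child of ant.
Insert cat: cat < ewe → go left; cat < cow → go left; cat > ant → go right; cat > bat → go right. Place as right child of bat.
Insert doe: doe < ewe → go left; doe > cow → go right; doe < elk → go left; doe < dog → go left. Place as left child of dog.

The deepest node is hog at depth 4.

4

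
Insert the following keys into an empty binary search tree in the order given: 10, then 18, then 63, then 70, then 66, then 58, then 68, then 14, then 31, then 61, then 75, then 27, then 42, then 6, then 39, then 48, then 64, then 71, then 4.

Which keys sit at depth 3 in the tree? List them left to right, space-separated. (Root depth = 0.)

58 70

10: root
18: right child of 10 (depth 1)
63: right child of 18 (depth 2)
70: right child of 63 (depth 3)
66: left child of 70 (depth 4)
58: left child of 63 (depth 3)
68: right child of 66 (depth 5)
14: left child of 18 (depth 2)
31: left child of 58 (depth 4)
61: right child of 58 (depth 4)
75: right child of 70 (depth 4)
27: left child of 31 (depth 5)
42: right child of 31 (depth 5)
6: left child of 10 (depth 1)
39: left child of 42 (depth 6)
48: right child of 42 (depth 6)
64: left child of 66 (depth 5)
71: left child of 75 (depth 5)
4: left child of 6 (depth 2)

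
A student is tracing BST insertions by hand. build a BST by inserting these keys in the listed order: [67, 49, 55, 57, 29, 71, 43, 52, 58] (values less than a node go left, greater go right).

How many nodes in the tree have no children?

Resulting structure (node: left, right):
  67: L=49, R=71
  49: L=29, R=55
  55: L=52, R=57
  57: L=–, R=58
  29: L=–, R=43
  71: L=–, R=–
  43: L=–, R=–
  52: L=–, R=–
  58: L=–, R=–

Leaves: 43, 52, 58, 71 — 4 in total.

4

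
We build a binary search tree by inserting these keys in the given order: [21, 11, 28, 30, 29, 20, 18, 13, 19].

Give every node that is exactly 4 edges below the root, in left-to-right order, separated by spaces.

13 19

Resulting structure (node: left, right):
  21: L=11, R=28
  11: L=–, R=20
  28: L=–, R=30
  30: L=29, R=–
  29: L=–, R=–
  20: L=18, R=–
  18: L=13, R=19
  13: L=–, R=–
  19: L=–, R=–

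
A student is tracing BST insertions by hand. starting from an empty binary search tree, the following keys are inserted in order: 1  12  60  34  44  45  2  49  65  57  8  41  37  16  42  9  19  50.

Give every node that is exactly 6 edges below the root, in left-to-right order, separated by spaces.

Insert 1: tree is empty, so 1 becomes the root.
Insert 12: 12 > 1 → go right. Place as right child of 1.
Insert 60: 60 > 1 → go right; 60 > 12 → go right. Place as right child of 12.
Insert 34: 34 > 1 → go right; 34 > 12 → go right; 34 < 60 → go left. Place as left child of 60.
Insert 44: 44 > 1 → go right; 44 > 12 → go right; 44 < 60 → go left; 44 > 34 → go right. Place as right child of 34.
Insert 45: 45 > 1 → go right; 45 > 12 → go right; 45 < 60 → go left; 45 > 34 → go right; 45 > 44 → go right. Place as right child of 44.
Insert 2: 2 > 1 → go right; 2 < 12 → go left. Place as left child of 12.
Insert 49: 49 > 1 → go right; 49 > 12 → go right; 49 < 60 → go left; 49 > 34 → go right; 49 > 44 → go right; 49 > 45 → go right. Place as right child of 45.
Insert 65: 65 > 1 → go right; 65 > 12 → go right; 65 > 60 → go right. Place as right child of 60.
Insert 57: 57 > 1 → go right; 57 > 12 → go right; 57 < 60 → go left; 57 > 34 → go right; 57 > 44 → go right; 57 > 45 → go right; 57 > 49 → go right. Place as right child of 49.
Insert 8: 8 > 1 → go right; 8 < 12 → go left; 8 > 2 → go right. Place as right child of 2.
Insert 41: 41 > 1 → go right; 41 > 12 → go right; 41 < 60 → go left; 41 > 34 → go right; 41 < 44 → go left. Place as left child of 44.
Insert 37: 37 > 1 → go right; 37 > 12 → go right; 37 < 60 → go left; 37 > 34 → go right; 37 < 44 → go left; 37 < 41 → go left. Place as left child of 41.
Insert 16: 16 > 1 → go right; 16 > 12 → go right; 16 < 60 → go left; 16 < 34 → go left. Place as left child of 34.
Insert 42: 42 > 1 → go right; 42 > 12 → go right; 42 < 60 → go left; 42 > 34 → go right; 42 < 44 → go left; 42 > 41 → go right. Place as right child of 41.
Insert 9: 9 > 1 → go right; 9 < 12 → go left; 9 > 2 → go right; 9 > 8 → go right. Place as right child of 8.
Insert 19: 19 > 1 → go right; 19 > 12 → go right; 19 < 60 → go left; 19 < 34 → go left; 19 > 16 → go right. Place as right child of 16.
Insert 50: 50 > 1 → go right; 50 > 12 → go right; 50 < 60 → go left; 50 > 34 → go right; 50 > 44 → go right; 50 > 45 → go right; 50 > 49 → go right; 50 < 57 → go left. Place as left child of 57.

37 42 49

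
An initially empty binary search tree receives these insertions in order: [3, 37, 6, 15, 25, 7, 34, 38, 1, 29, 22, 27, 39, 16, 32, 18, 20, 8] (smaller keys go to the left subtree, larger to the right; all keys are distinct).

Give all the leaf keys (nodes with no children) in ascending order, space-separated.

1 8 20 27 32 39

Insert 3: tree is empty, so 3 becomes the root.
Insert 37: 37 > 3 → go right. Place as right child of 3.
Insert 6: 6 > 3 → go right; 6 < 37 → go left. Place as left child of 37.
Insert 15: 15 > 3 → go right; 15 < 37 → go left; 15 > 6 → go right. Place as right child of 6.
Insert 25: 25 > 3 → go right; 25 < 37 → go left; 25 > 6 → go right; 25 > 15 → go right. Place as right child of 15.
Insert 7: 7 > 3 → go right; 7 < 37 → go left; 7 > 6 → go right; 7 < 15 → go left. Place as left child of 15.
Insert 34: 34 > 3 → go right; 34 < 37 → go left; 34 > 6 → go right; 34 > 15 → go right; 34 > 25 → go right. Place as right child of 25.
Insert 38: 38 > 3 → go right; 38 > 37 → go right. Place as right child of 37.
Insert 1: 1 < 3 → go left. Place as left child of 3.
Insert 29: 29 > 3 → go right; 29 < 37 → go left; 29 > 6 → go right; 29 > 15 → go right; 29 > 25 → go right; 29 < 34 → go left. Place as left child of 34.
Insert 22: 22 > 3 → go right; 22 < 37 → go left; 22 > 6 → go right; 22 > 15 → go right; 22 < 25 → go left. Place as left child of 25.
Insert 27: 27 > 3 → go right; 27 < 37 → go left; 27 > 6 → go right; 27 > 15 → go right; 27 > 25 → go right; 27 < 34 → go left; 27 < 29 → go left. Place as left child of 29.
Insert 39: 39 > 3 → go right; 39 > 37 → go right; 39 > 38 → go right. Place as right child of 38.
Insert 16: 16 > 3 → go right; 16 < 37 → go left; 16 > 6 → go right; 16 > 15 → go right; 16 < 25 → go left; 16 < 22 → go left. Place as left child of 22.
Insert 32: 32 > 3 → go right; 32 < 37 → go left; 32 > 6 → go right; 32 > 15 → go right; 32 > 25 → go right; 32 < 34 → go left; 32 > 29 → go right. Place as right child of 29.
Insert 18: 18 > 3 → go right; 18 < 37 → go left; 18 > 6 → go right; 18 > 15 → go right; 18 < 25 → go left; 18 < 22 → go left; 18 > 16 → go right. Place as right child of 16.
Insert 20: 20 > 3 → go right; 20 < 37 → go left; 20 > 6 → go right; 20 > 15 → go right; 20 < 25 → go left; 20 < 22 → go left; 20 > 16 → go right; 20 > 18 → go right. Place as right child of 18.
Insert 8: 8 > 3 → go right; 8 < 37 → go left; 8 > 6 → go right; 8 < 15 → go left; 8 > 7 → go right. Place as right child of 7.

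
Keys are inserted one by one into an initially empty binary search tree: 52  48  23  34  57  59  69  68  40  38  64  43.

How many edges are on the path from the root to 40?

Insert 52: tree is empty, so 52 becomes the root.
Insert 48: 48 < 52 → go left. Place as left child of 52.
Insert 23: 23 < 52 → go left; 23 < 48 → go left. Place as left child of 48.
Insert 34: 34 < 52 → go left; 34 < 48 → go left; 34 > 23 → go right. Place as right child of 23.
Insert 57: 57 > 52 → go right. Place as right child of 52.
Insert 59: 59 > 52 → go right; 59 > 57 → go right. Place as right child of 57.
Insert 69: 69 > 52 → go right; 69 > 57 → go right; 69 > 59 → go right. Place as right child of 59.
Insert 68: 68 > 52 → go right; 68 > 57 → go right; 68 > 59 → go right; 68 < 69 → go left. Place as left child of 69.
Insert 40: 40 < 52 → go left; 40 < 48 → go left; 40 > 23 → go right; 40 > 34 → go right. Place as right child of 34.
Insert 38: 38 < 52 → go left; 38 < 48 → go left; 38 > 23 → go right; 38 > 34 → go right; 38 < 40 → go left. Place as left child of 40.
Insert 64: 64 > 52 → go right; 64 > 57 → go right; 64 > 59 → go right; 64 < 69 → go left; 64 < 68 → go left. Place as left child of 68.
Insert 43: 43 < 52 → go left; 43 < 48 → go left; 43 > 23 → go right; 43 > 34 → go right; 43 > 40 → go right. Place as right child of 40.

Path to 40: 52 → 48 → 23 → 34 → 40, which is 4 edges.

4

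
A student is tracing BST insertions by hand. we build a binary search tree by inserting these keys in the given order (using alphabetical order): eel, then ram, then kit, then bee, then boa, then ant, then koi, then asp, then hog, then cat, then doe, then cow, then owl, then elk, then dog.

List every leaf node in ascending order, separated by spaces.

Resulting structure (node: left, right):
  eel: L=bee, R=ram
  ram: L=kit, R=–
  kit: L=hog, R=koi
  bee: L=ant, R=boa
  boa: L=–, R=cat
  ant: L=–, R=asp
  koi: L=–, R=owl
  asp: L=–, R=–
  hog: L=elk, R=–
  cat: L=–, R=doe
  doe: L=cow, R=dog
  cow: L=–, R=–
  owl: L=–, R=–
  elk: L=–, R=–
  dog: L=–, R=–

asp cow dog elk owl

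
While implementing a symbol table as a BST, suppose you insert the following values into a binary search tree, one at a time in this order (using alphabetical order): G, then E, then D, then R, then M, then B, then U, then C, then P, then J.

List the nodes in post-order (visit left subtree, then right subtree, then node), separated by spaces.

Resulting structure (node: left, right):
  G: L=E, R=R
  E: L=D, R=–
  D: L=B, R=–
  R: L=M, R=U
  M: L=J, R=P
  B: L=–, R=C
  U: L=–, R=–
  C: L=–, R=–
  P: L=–, R=–
  J: L=–, R=–

C B D E J P M U R G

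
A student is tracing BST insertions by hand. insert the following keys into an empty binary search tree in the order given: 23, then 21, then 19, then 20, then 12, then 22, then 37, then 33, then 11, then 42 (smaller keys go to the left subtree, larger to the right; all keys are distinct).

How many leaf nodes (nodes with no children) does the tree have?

Insert 23: tree is empty, so 23 becomes the root.
Insert 21: 21 < 23 → go left. Place as left child of 23.
Insert 19: 19 < 23 → go left; 19 < 21 → go left. Place as left child of 21.
Insert 20: 20 < 23 → go left; 20 < 21 → go left; 20 > 19 → go right. Place as right child of 19.
Insert 12: 12 < 23 → go left; 12 < 21 → go left; 12 < 19 → go left. Place as left child of 19.
Insert 22: 22 < 23 → go left; 22 > 21 → go right. Place as right child of 21.
Insert 37: 37 > 23 → go right. Place as right child of 23.
Insert 33: 33 > 23 → go right; 33 < 37 → go left. Place as left child of 37.
Insert 11: 11 < 23 → go left; 11 < 21 → go left; 11 < 19 → go left; 11 < 12 → go left. Place as left child of 12.
Insert 42: 42 > 23 → go right; 42 > 37 → go right. Place as right child of 37.

Leaves: 11, 20, 22, 33, 42 — 5 in total.

5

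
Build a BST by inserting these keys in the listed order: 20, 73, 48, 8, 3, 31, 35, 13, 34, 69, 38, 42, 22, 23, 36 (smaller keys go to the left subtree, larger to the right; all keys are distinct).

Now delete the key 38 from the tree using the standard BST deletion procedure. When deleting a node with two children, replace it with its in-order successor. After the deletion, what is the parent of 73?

Insert 20: tree is empty, so 20 becomes the root.
Insert 73: 73 > 20 → go right. Place as right child of 20.
Insert 48: 48 > 20 → go right; 48 < 73 → go left. Place as left child of 73.
Insert 8: 8 < 20 → go left. Place as left child of 20.
Insert 3: 3 < 20 → go left; 3 < 8 → go left. Place as left child of 8.
Insert 31: 31 > 20 → go right; 31 < 73 → go left; 31 < 48 → go left. Place as left child of 48.
Insert 35: 35 > 20 → go right; 35 < 73 → go left; 35 < 48 → go left; 35 > 31 → go right. Place as right child of 31.
Insert 13: 13 < 20 → go left; 13 > 8 → go right. Place as right child of 8.
Insert 34: 34 > 20 → go right; 34 < 73 → go left; 34 < 48 → go left; 34 > 31 → go right; 34 < 35 → go left. Place as left child of 35.
Insert 69: 69 > 20 → go right; 69 < 73 → go left; 69 > 48 → go right. Place as right child of 48.
Insert 38: 38 > 20 → go right; 38 < 73 → go left; 38 < 48 → go left; 38 > 31 → go right; 38 > 35 → go right. Place as right child of 35.
Insert 42: 42 > 20 → go right; 42 < 73 → go left; 42 < 48 → go left; 42 > 31 → go right; 42 > 35 → go right; 42 > 38 → go right. Place as right child of 38.
Insert 22: 22 > 20 → go right; 22 < 73 → go left; 22 < 48 → go left; 22 < 31 → go left. Place as left child of 31.
Insert 23: 23 > 20 → go right; 23 < 73 → go left; 23 < 48 → go left; 23 < 31 → go left; 23 > 22 → go right. Place as right child of 22.
Insert 36: 36 > 20 → go right; 36 < 73 → go left; 36 < 48 → go left; 36 > 31 → go right; 36 > 35 → go right; 36 < 38 → go left. Place as left child of 38.

Delete 38 (two children — replace with in-order successor).
After deletion, 73's parent is 20.

20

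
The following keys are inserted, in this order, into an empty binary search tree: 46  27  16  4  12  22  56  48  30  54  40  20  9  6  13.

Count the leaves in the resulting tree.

46: root
27: left child of 46 (depth 1)
16: left child of 27 (depth 2)
4: left child of 16 (depth 3)
12: right child of 4 (depth 4)
22: right child of 16 (depth 3)
56: right child of 46 (depth 1)
48: left child of 56 (depth 2)
30: right child of 27 (depth 2)
54: right child of 48 (depth 3)
40: right child of 30 (depth 3)
20: left child of 22 (depth 4)
9: left child of 12 (depth 5)
6: left child of 9 (depth 6)
13: right child of 12 (depth 5)

Leaves: 6, 13, 20, 40, 54 — 5 in total.

5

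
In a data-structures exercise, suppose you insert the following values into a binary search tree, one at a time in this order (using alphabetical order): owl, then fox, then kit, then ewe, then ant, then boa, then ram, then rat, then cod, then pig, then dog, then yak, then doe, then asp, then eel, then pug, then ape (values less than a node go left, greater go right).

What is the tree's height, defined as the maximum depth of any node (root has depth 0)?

7

Insert owl: tree is empty, so owl becomes the root.
Insert fox: fox < owl → go left. Place as left child of owl.
Insert kit: kit < owl → go left; kit > fox → go right. Place as right child of fox.
Insert ewe: ewe < owl → go left; ewe < fox → go left. Place as left child of fox.
Insert ant: ant < owl → go left; ant < fox → go left; ant < ewe → go left. Place as left child of ewe.
Insert boa: boa < owl → go left; boa < fox → go left; boa < ewe → go left; boa > ant → go right. Place as right child of ant.
Insert ram: ram > owl → go right. Place as right child of owl.
Insert rat: rat > owl → go right; rat > ram → go right. Place as right child of ram.
Insert cod: cod < owl → go left; cod < fox → go left; cod < ewe → go left; cod > ant → go right; cod > boa → go right. Place as right child of boa.
Insert pig: pig > owl → go right; pig < ram → go left. Place as left child of ram.
Insert dog: dog < owl → go left; dog < fox → go left; dog < ewe → go left; dog > ant → go right; dog > boa → go right; dog > cod → go right. Place as right child of cod.
Insert yak: yak > owl → go right; yak > ram → go right; yak > rat → go right. Place as right child of rat.
Insert doe: doe < owl → go left; doe < fox → go left; doe < ewe → go left; doe > ant → go right; doe > boa → go right; doe > cod → go right; doe < dog → go left. Place as left child of dog.
Insert asp: asp < owl → go left; asp < fox → go left; asp < ewe → go left; asp > ant → go right; asp < boa → go left. Place as left child of boa.
Insert eel: eel < owl → go left; eel < fox → go left; eel < ewe → go left; eel > ant → go right; eel > boa → go right; eel > cod → go right; eel > dog → go right. Place as right child of dog.
Insert pug: pug > owl → go right; pug < ram → go left; pug > pig → go right. Place as right child of pig.
Insert ape: ape < owl → go left; ape < fox → go left; ape < ewe → go left; ape > ant → go right; ape < boa → go left; ape < asp → go left. Place as left child of asp.

The deepest node is doe at depth 7.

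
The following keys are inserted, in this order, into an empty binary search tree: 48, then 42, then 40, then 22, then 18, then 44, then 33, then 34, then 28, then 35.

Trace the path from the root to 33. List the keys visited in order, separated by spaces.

48 42 40 22 33

Resulting structure (node: left, right):
  48: L=42, R=–
  42: L=40, R=44
  40: L=22, R=–
  22: L=18, R=33
  18: L=–, R=–
  44: L=–, R=–
  33: L=28, R=34
  34: L=–, R=35
  28: L=–, R=–
  35: L=–, R=–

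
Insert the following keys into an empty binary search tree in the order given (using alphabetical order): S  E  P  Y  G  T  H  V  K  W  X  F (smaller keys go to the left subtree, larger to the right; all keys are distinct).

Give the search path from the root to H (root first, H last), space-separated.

S: root
E: left child of S (depth 1)
P: right child of E (depth 2)
Y: right child of S (depth 1)
G: left child of P (depth 3)
T: left child of Y (depth 2)
H: right child of G (depth 4)
V: right child of T (depth 3)
K: right child of H (depth 5)
W: right child of V (depth 4)
X: right child of W (depth 5)
F: left child of G (depth 4)

S E P G H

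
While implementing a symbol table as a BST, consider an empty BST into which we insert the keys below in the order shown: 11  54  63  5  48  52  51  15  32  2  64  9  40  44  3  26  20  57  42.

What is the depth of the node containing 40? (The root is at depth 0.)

Insert 11: tree is empty, so 11 becomes the root.
Insert 54: 54 > 11 → go right. Place as right child of 11.
Insert 63: 63 > 11 → go right; 63 > 54 → go right. Place as right child of 54.
Insert 5: 5 < 11 → go left. Place as left child of 11.
Insert 48: 48 > 11 → go right; 48 < 54 → go left. Place as left child of 54.
Insert 52: 52 > 11 → go right; 52 < 54 → go left; 52 > 48 → go right. Place as right child of 48.
Insert 51: 51 > 11 → go right; 51 < 54 → go left; 51 > 48 → go right; 51 < 52 → go left. Place as left child of 52.
Insert 15: 15 > 11 → go right; 15 < 54 → go left; 15 < 48 → go left. Place as left child of 48.
Insert 32: 32 > 11 → go right; 32 < 54 → go left; 32 < 48 → go left; 32 > 15 → go right. Place as right child of 15.
Insert 2: 2 < 11 → go left; 2 < 5 → go left. Place as left child of 5.
Insert 64: 64 > 11 → go right; 64 > 54 → go right; 64 > 63 → go right. Place as right child of 63.
Insert 9: 9 < 11 → go left; 9 > 5 → go right. Place as right child of 5.
Insert 40: 40 > 11 → go right; 40 < 54 → go left; 40 < 48 → go left; 40 > 15 → go right; 40 > 32 → go right. Place as right child of 32.
Insert 44: 44 > 11 → go right; 44 < 54 → go left; 44 < 48 → go left; 44 > 15 → go right; 44 > 32 → go right; 44 > 40 → go right. Place as right child of 40.
Insert 3: 3 < 11 → go left; 3 < 5 → go left; 3 > 2 → go right. Place as right child of 2.
Insert 26: 26 > 11 → go right; 26 < 54 → go left; 26 < 48 → go left; 26 > 15 → go right; 26 < 32 → go left. Place as left child of 32.
Insert 20: 20 > 11 → go right; 20 < 54 → go left; 20 < 48 → go left; 20 > 15 → go right; 20 < 32 → go left; 20 < 26 → go left. Place as left child of 26.
Insert 57: 57 > 11 → go right; 57 > 54 → go right; 57 < 63 → go left. Place as left child of 63.
Insert 42: 42 > 11 → go right; 42 < 54 → go left; 42 < 48 → go left; 42 > 15 → go right; 42 > 32 → go right; 42 > 40 → go right; 42 < 44 → go left. Place as left child of 44.

Path to 40: 11 → 54 → 48 → 15 → 32 → 40, which is 5 edges.

5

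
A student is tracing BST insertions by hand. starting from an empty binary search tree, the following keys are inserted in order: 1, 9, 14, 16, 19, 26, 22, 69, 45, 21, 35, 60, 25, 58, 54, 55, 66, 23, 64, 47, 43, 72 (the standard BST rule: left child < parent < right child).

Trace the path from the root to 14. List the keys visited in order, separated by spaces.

1 9 14

Insert 1: tree is empty, so 1 becomes the root.
Insert 9: 9 > 1 → go right. Place as right child of 1.
Insert 14: 14 > 1 → go right; 14 > 9 → go right. Place as right child of 9.
Insert 16: 16 > 1 → go right; 16 > 9 → go right; 16 > 14 → go right. Place as right child of 14.
Insert 19: 19 > 1 → go right; 19 > 9 → go right; 19 > 14 → go right; 19 > 16 → go right. Place as right child of 16.
Insert 26: 26 > 1 → go right; 26 > 9 → go right; 26 > 14 → go right; 26 > 16 → go right; 26 > 19 → go right. Place as right child of 19.
Insert 22: 22 > 1 → go right; 22 > 9 → go right; 22 > 14 → go right; 22 > 16 → go right; 22 > 19 → go right; 22 < 26 → go left. Place as left child of 26.
Insert 69: 69 > 1 → go right; 69 > 9 → go right; 69 > 14 → go right; 69 > 16 → go right; 69 > 19 → go right; 69 > 26 → go right. Place as right child of 26.
Insert 45: 45 > 1 → go right; 45 > 9 → go right; 45 > 14 → go right; 45 > 16 → go right; 45 > 19 → go right; 45 > 26 → go right; 45 < 69 → go left. Place as left child of 69.
Insert 21: 21 > 1 → go right; 21 > 9 → go right; 21 > 14 → go right; 21 > 16 → go right; 21 > 19 → go right; 21 < 26 → go left; 21 < 22 → go left. Place as left child of 22.
Insert 35: 35 > 1 → go right; 35 > 9 → go right; 35 > 14 → go right; 35 > 16 → go right; 35 > 19 → go right; 35 > 26 → go right; 35 < 69 → go left; 35 < 45 → go left. Place as left child of 45.
Insert 60: 60 > 1 → go right; 60 > 9 → go right; 60 > 14 → go right; 60 > 16 → go right; 60 > 19 → go right; 60 > 26 → go right; 60 < 69 → go left; 60 > 45 → go right. Place as right child of 45.
Insert 25: 25 > 1 → go right; 25 > 9 → go right; 25 > 14 → go right; 25 > 16 → go right; 25 > 19 → go right; 25 < 26 → go left; 25 > 22 → go right. Place as right child of 22.
Insert 58: 58 > 1 → go right; 58 > 9 → go right; 58 > 14 → go right; 58 > 16 → go right; 58 > 19 → go right; 58 > 26 → go right; 58 < 69 → go left; 58 > 45 → go right; 58 < 60 → go left. Place as left child of 60.
Insert 54: 54 > 1 → go right; 54 > 9 → go right; 54 > 14 → go right; 54 > 16 → go right; 54 > 19 → go right; 54 > 26 → go right; 54 < 69 → go left; 54 > 45 → go right; 54 < 60 → go left; 54 < 58 → go left. Place as left child of 58.
Insert 55: 55 > 1 → go right; 55 > 9 → go right; 55 > 14 → go right; 55 > 16 → go right; 55 > 19 → go right; 55 > 26 → go right; 55 < 69 → go left; 55 > 45 → go right; 55 < 60 → go left; 55 < 58 → go left; 55 > 54 → go right. Place as right child of 54.
Insert 66: 66 > 1 → go right; 66 > 9 → go right; 66 > 14 → go right; 66 > 16 → go right; 66 > 19 → go right; 66 > 26 → go right; 66 < 69 → go left; 66 > 45 → go right; 66 > 60 → go right. Place as right child of 60.
Insert 23: 23 > 1 → go right; 23 > 9 → go right; 23 > 14 → go right; 23 > 16 → go right; 23 > 19 → go right; 23 < 26 → go left; 23 > 22 → go right; 23 < 25 → go left. Place as left child of 25.
Insert 64: 64 > 1 → go right; 64 > 9 → go right; 64 > 14 → go right; 64 > 16 → go right; 64 > 19 → go right; 64 > 26 → go right; 64 < 69 → go left; 64 > 45 → go right; 64 > 60 → go right; 64 < 66 → go left. Place as left child of 66.
Insert 47: 47 > 1 → go right; 47 > 9 → go right; 47 > 14 → go right; 47 > 16 → go right; 47 > 19 → go right; 47 > 26 → go right; 47 < 69 → go left; 47 > 45 → go right; 47 < 60 → go left; 47 < 58 → go left; 47 < 54 → go left. Place as left child of 54.
Insert 43: 43 > 1 → go right; 43 > 9 → go right; 43 > 14 → go right; 43 > 16 → go right; 43 > 19 → go right; 43 > 26 → go right; 43 < 69 → go left; 43 < 45 → go left; 43 > 35 → go right. Place as right child of 35.
Insert 72: 72 > 1 → go right; 72 > 9 → go right; 72 > 14 → go right; 72 > 16 → go right; 72 > 19 → go right; 72 > 26 → go right; 72 > 69 → go right. Place as right child of 69.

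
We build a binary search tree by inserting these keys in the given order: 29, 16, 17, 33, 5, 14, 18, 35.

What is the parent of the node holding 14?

Insert 29: tree is empty, so 29 becomes the root.
Insert 16: 16 < 29 → go left. Place as left child of 29.
Insert 17: 17 < 29 → go left; 17 > 16 → go right. Place as right child of 16.
Insert 33: 33 > 29 → go right. Place as right child of 29.
Insert 5: 5 < 29 → go left; 5 < 16 → go left. Place as left child of 16.
Insert 14: 14 < 29 → go left; 14 < 16 → go left; 14 > 5 → go right. Place as right child of 5.
Insert 18: 18 < 29 → go left; 18 > 16 → go right; 18 > 17 → go right. Place as right child of 17.
Insert 35: 35 > 29 → go right; 35 > 33 → go right. Place as right child of 33.

5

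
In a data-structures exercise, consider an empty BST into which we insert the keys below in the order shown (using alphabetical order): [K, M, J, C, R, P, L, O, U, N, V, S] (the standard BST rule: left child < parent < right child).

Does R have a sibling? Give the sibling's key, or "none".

Insert K: tree is empty, so K becomes the root.
Insert M: M > K → go right. Place as right child of K.
Insert J: J < K → go left. Place as left child of K.
Insert C: C < K → go left; C < J → go left. Place as left child of J.
Insert R: R > K → go right; R > M → go right. Place as right child of M.
Insert P: P > K → go right; P > M → go right; P < R → go left. Place as left child of R.
Insert L: L > K → go right; L < M → go left. Place as left child of M.
Insert O: O > K → go right; O > M → go right; O < R → go left; O < P → go left. Place as left child of P.
Insert U: U > K → go right; U > M → go right; U > R → go right. Place as right child of R.
Insert N: N > K → go right; N > M → go right; N < R → go left; N < P → go left; N < O → go left. Place as left child of O.
Insert V: V > K → go right; V > M → go right; V > R → go right; V > U → go right. Place as right child of U.
Insert S: S > K → go right; S > M → go right; S > R → go right; S < U → go left. Place as left child of U.

R's parent is M; the other child of M is L.

L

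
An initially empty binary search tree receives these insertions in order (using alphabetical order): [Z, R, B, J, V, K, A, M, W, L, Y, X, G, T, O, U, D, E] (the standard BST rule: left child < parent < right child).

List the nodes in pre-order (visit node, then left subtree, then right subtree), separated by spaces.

Insert Z: tree is empty, so Z becomes the root.
Insert R: R < Z → go left. Place as left child of Z.
Insert B: B < Z → go left; B < R → go left. Place as left child of R.
Insert J: J < Z → go left; J < R → go left; J > B → go right. Place as right child of B.
Insert V: V < Z → go left; V > R → go right. Place as right child of R.
Insert K: K < Z → go left; K < R → go left; K > B → go right; K > J → go right. Place as right child of J.
Insert A: A < Z → go left; A < R → go left; A < B → go left. Place as left child of B.
Insert M: M < Z → go left; M < R → go left; M > B → go right; M > J → go right; M > K → go right. Place as right child of K.
Insert W: W < Z → go left; W > R → go right; W > V → go right. Place as right child of V.
Insert L: L < Z → go left; L < R → go left; L > B → go right; L > J → go right; L > K → go right; L < M → go left. Place as left child of M.
Insert Y: Y < Z → go left; Y > R → go right; Y > V → go right; Y > W → go right. Place as right child of W.
Insert X: X < Z → go left; X > R → go right; X > V → go right; X > W → go right; X < Y → go left. Place as left child of Y.
Insert G: G < Z → go left; G < R → go left; G > B → go right; G < J → go left. Place as left child of J.
Insert T: T < Z → go left; T > R → go right; T < V → go left. Place as left child of V.
Insert O: O < Z → go left; O < R → go left; O > B → go right; O > J → go right; O > K → go right; O > M → go right. Place as right child of M.
Insert U: U < Z → go left; U > R → go right; U < V → go left; U > T → go right. Place as right child of T.
Insert D: D < Z → go left; D < R → go left; D > B → go right; D < J → go left; D < G → go left. Place as left child of G.
Insert E: E < Z → go left; E < R → go left; E > B → go right; E < J → go left; E < G → go left; E > D → go right. Place as right child of D.

Z R B A J G D E K M L O V T U W Y X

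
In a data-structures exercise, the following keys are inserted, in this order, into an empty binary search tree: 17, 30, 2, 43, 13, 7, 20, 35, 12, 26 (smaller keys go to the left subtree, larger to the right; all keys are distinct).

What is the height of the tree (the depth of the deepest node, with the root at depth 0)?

Insert 17: tree is empty, so 17 becomes the root.
Insert 30: 30 > 17 → go right. Place as right child of 17.
Insert 2: 2 < 17 → go left. Place as left child of 17.
Insert 43: 43 > 17 → go right; 43 > 30 → go right. Place as right child of 30.
Insert 13: 13 < 17 → go left; 13 > 2 → go right. Place as right child of 2.
Insert 7: 7 < 17 → go left; 7 > 2 → go right; 7 < 13 → go left. Place as left child of 13.
Insert 20: 20 > 17 → go right; 20 < 30 → go left. Place as left child of 30.
Insert 35: 35 > 17 → go right; 35 > 30 → go right; 35 < 43 → go left. Place as left child of 43.
Insert 12: 12 < 17 → go left; 12 > 2 → go right; 12 < 13 → go left; 12 > 7 → go right. Place as right child of 7.
Insert 26: 26 > 17 → go right; 26 < 30 → go left; 26 > 20 → go right. Place as right child of 20.

The deepest node is 12 at depth 4.

4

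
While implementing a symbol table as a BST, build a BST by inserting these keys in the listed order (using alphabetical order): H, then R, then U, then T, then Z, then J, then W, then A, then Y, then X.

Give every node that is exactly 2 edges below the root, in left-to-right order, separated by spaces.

H: root
R: right child of H (depth 1)
U: right child of R (depth 2)
T: left child of U (depth 3)
Z: right child of U (depth 3)
J: left child of R (depth 2)
W: left child of Z (depth 4)
A: left child of H (depth 1)
Y: right child of W (depth 5)
X: left child of Y (depth 6)

J U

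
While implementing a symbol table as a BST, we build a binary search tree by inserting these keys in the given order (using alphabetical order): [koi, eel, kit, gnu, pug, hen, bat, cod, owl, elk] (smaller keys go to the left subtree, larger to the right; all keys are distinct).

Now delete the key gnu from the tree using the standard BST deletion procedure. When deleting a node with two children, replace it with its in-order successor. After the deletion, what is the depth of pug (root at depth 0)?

Insert koi: tree is empty, so koi becomes the root.
Insert eel: eel < koi → go left. Place as left child of koi.
Insert kit: kit < koi → go left; kit > eel → go right. Place as right child of eel.
Insert gnu: gnu < koi → go left; gnu > eel → go right; gnu < kit → go left. Place as left child of kit.
Insert pug: pug > koi → go right. Place as right child of koi.
Insert hen: hen < koi → go left; hen > eel → go right; hen < kit → go left; hen > gnu → go right. Place as right child of gnu.
Insert bat: bat < koi → go left; bat < eel → go left. Place as left child of eel.
Insert cod: cod < koi → go left; cod < eel → go left; cod > bat → go right. Place as right child of bat.
Insert owl: owl > koi → go right; owl < pug → go left. Place as left child of pug.
Insert elk: elk < koi → go left; elk > eel → go right; elk < kit → go left; elk < gnu → go left. Place as left child of gnu.

Delete gnu (two children — replace with in-order successor).
After deletion, path to pug: koi → pug.

1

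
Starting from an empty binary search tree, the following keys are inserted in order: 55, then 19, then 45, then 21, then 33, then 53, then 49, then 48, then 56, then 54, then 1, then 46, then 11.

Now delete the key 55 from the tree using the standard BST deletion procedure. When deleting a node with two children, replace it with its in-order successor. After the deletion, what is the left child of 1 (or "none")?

55: root
19: left child of 55 (depth 1)
45: right child of 19 (depth 2)
21: left child of 45 (depth 3)
33: right child of 21 (depth 4)
53: right child of 45 (depth 3)
49: left child of 53 (depth 4)
48: left child of 49 (depth 5)
56: right child of 55 (depth 1)
54: right child of 53 (depth 4)
1: left child of 19 (depth 2)
46: left child of 48 (depth 6)
11: right child of 1 (depth 3)

Delete 55 (two children — replace with in-order successor).
After deletion, 1's left child: none.

none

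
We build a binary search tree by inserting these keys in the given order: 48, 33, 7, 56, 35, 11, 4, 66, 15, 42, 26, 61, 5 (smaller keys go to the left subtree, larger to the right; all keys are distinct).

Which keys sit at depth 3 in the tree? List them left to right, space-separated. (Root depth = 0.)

Insert 48: tree is empty, so 48 becomes the root.
Insert 33: 33 < 48 → go left. Place as left child of 48.
Insert 7: 7 < 48 → go left; 7 < 33 → go left. Place as left child of 33.
Insert 56: 56 > 48 → go right. Place as right child of 48.
Insert 35: 35 < 48 → go left; 35 > 33 → go right. Place as right child of 33.
Insert 11: 11 < 48 → go left; 11 < 33 → go left; 11 > 7 → go right. Place as right child of 7.
Insert 4: 4 < 48 → go left; 4 < 33 → go left; 4 < 7 → go left. Place as left child of 7.
Insert 66: 66 > 48 → go right; 66 > 56 → go right. Place as right child of 56.
Insert 15: 15 < 48 → go left; 15 < 33 → go left; 15 > 7 → go right; 15 > 11 → go right. Place as right child of 11.
Insert 42: 42 < 48 → go left; 42 > 33 → go right; 42 > 35 → go right. Place as right child of 35.
Insert 26: 26 < 48 → go left; 26 < 33 → go left; 26 > 7 → go right; 26 > 11 → go right; 26 > 15 → go right. Place as right child of 15.
Insert 61: 61 > 48 → go right; 61 > 56 → go right; 61 < 66 → go left. Place as left child of 66.
Insert 5: 5 < 48 → go left; 5 < 33 → go left; 5 < 7 → go left; 5 > 4 → go right. Place as right child of 4.

4 11 42 61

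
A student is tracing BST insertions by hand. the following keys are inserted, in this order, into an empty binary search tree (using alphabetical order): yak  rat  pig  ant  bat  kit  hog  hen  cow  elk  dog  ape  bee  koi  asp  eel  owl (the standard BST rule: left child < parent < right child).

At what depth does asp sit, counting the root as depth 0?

6

Resulting structure (node: left, right):
  yak: L=rat, R=–
  rat: L=pig, R=–
  pig: L=ant, R=–
  ant: L=–, R=bat
  bat: L=ape, R=kit
  kit: L=hog, R=koi
  hog: L=hen, R=–
  hen: L=cow, R=–
  cow: L=bee, R=elk
  elk: L=dog, R=–
  dog: L=–, R=eel
  ape: L=–, R=asp
  bee: L=–, R=–
  koi: L=–, R=owl
  asp: L=–, R=–
  eel: L=–, R=–
  owl: L=–, R=–

Path to asp: yak → rat → pig → ant → bat → ape → asp, which is 6 edges.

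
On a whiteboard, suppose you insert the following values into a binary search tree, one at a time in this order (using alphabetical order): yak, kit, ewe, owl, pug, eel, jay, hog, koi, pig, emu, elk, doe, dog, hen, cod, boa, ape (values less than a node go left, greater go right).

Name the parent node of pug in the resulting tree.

owl

Insert yak: tree is empty, so yak becomes the root.
Insert kit: kit < yak → go left. Place as left child of yak.
Insert ewe: ewe < yak → go left; ewe < kit → go left. Place as left child of kit.
Insert owl: owl < yak → go left; owl > kit → go right. Place as right child of kit.
Insert pug: pug < yak → go left; pug > kit → go right; pug > owl → go right. Place as right child of owl.
Insert eel: eel < yak → go left; eel < kit → go left; eel < ewe → go left. Place as left child of ewe.
Insert jay: jay < yak → go left; jay < kit → go left; jay > ewe → go right. Place as right child of ewe.
Insert hog: hog < yak → go left; hog < kit → go left; hog > ewe → go right; hog < jay → go left. Place as left child of jay.
Insert koi: koi < yak → go left; koi > kit → go right; koi < owl → go left. Place as left child of owl.
Insert pig: pig < yak → go left; pig > kit → go right; pig > owl → go right; pig < pug → go left. Place as left child of pug.
Insert emu: emu < yak → go left; emu < kit → go left; emu < ewe → go left; emu > eel → go right. Place as right child of eel.
Insert elk: elk < yak → go left; elk < kit → go left; elk < ewe → go left; elk > eel → go right; elk < emu → go left. Place as left child of emu.
Insert doe: doe < yak → go left; doe < kit → go left; doe < ewe → go left; doe < eel → go left. Place as left child of eel.
Insert dog: dog < yak → go left; dog < kit → go left; dog < ewe → go left; dog < eel → go left; dog > doe → go right. Place as right child of doe.
Insert hen: hen < yak → go left; hen < kit → go left; hen > ewe → go right; hen < jay → go left; hen < hog → go left. Place as left child of hog.
Insert cod: cod < yak → go left; cod < kit → go left; cod < ewe → go left; cod < eel → go left; cod < doe → go left. Place as left child of doe.
Insert boa: boa < yak → go left; boa < kit → go left; boa < ewe → go left; boa < eel → go left; boa < doe → go left; boa < cod → go left. Place as left child of cod.
Insert ape: ape < yak → go left; ape < kit → go left; ape < ewe → go left; ape < eel → go left; ape < doe → go left; ape < cod → go left; ape < boa → go left. Place as left child of boa.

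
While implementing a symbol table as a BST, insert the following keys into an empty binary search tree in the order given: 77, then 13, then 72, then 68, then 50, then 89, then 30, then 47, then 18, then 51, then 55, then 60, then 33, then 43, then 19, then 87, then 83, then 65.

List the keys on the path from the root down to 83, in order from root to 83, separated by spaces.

Insert 77: tree is empty, so 77 becomes the root.
Insert 13: 13 < 77 → go left. Place as left child of 77.
Insert 72: 72 < 77 → go left; 72 > 13 → go right. Place as right child of 13.
Insert 68: 68 < 77 → go left; 68 > 13 → go right; 68 < 72 → go left. Place as left child of 72.
Insert 50: 50 < 77 → go left; 50 > 13 → go right; 50 < 72 → go left; 50 < 68 → go left. Place as left child of 68.
Insert 89: 89 > 77 → go right. Place as right child of 77.
Insert 30: 30 < 77 → go left; 30 > 13 → go right; 30 < 72 → go left; 30 < 68 → go left; 30 < 50 → go left. Place as left child of 50.
Insert 47: 47 < 77 → go left; 47 > 13 → go right; 47 < 72 → go left; 47 < 68 → go left; 47 < 50 → go left; 47 > 30 → go right. Place as right child of 30.
Insert 18: 18 < 77 → go left; 18 > 13 → go right; 18 < 72 → go left; 18 < 68 → go left; 18 < 50 → go left; 18 < 30 → go left. Place as left child of 30.
Insert 51: 51 < 77 → go left; 51 > 13 → go right; 51 < 72 → go left; 51 < 68 → go left; 51 > 50 → go right. Place as right child of 50.
Insert 55: 55 < 77 → go left; 55 > 13 → go right; 55 < 72 → go left; 55 < 68 → go left; 55 > 50 → go right; 55 > 51 → go right. Place as right child of 51.
Insert 60: 60 < 77 → go left; 60 > 13 → go right; 60 < 72 → go left; 60 < 68 → go left; 60 > 50 → go right; 60 > 51 → go right; 60 > 55 → go right. Place as right child of 55.
Insert 33: 33 < 77 → go left; 33 > 13 → go right; 33 < 72 → go left; 33 < 68 → go left; 33 < 50 → go left; 33 > 30 → go right; 33 < 47 → go left. Place as left child of 47.
Insert 43: 43 < 77 → go left; 43 > 13 → go right; 43 < 72 → go left; 43 < 68 → go left; 43 < 50 → go left; 43 > 30 → go right; 43 < 47 → go left; 43 > 33 → go right. Place as right child of 33.
Insert 19: 19 < 77 → go left; 19 > 13 → go right; 19 < 72 → go left; 19 < 68 → go left; 19 < 50 → go left; 19 < 30 → go left; 19 > 18 → go right. Place as right child of 18.
Insert 87: 87 > 77 → go right; 87 < 89 → go left. Place as left child of 89.
Insert 83: 83 > 77 → go right; 83 < 89 → go left; 83 < 87 → go left. Place as left child of 87.
Insert 65: 65 < 77 → go left; 65 > 13 → go right; 65 < 72 → go left; 65 < 68 → go left; 65 > 50 → go right; 65 > 51 → go right; 65 > 55 → go right; 65 > 60 → go right. Place as right child of 60.

77 89 87 83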